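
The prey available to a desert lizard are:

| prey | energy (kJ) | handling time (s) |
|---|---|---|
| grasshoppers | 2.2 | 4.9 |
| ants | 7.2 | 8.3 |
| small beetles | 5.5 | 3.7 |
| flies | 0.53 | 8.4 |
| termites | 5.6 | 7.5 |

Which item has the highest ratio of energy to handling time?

small beetles

Profitability E/h (kJ/s): grasshoppers = 2.2/4.9 = 0.449, ants = 7.2/8.3 = 0.867, small beetles = 5.5/3.7 = 1.49, flies = 0.53/8.4 = 0.0631, termites = 5.6/7.5 = 0.747.
Ranked: small beetles > ants > termites > grasshoppers > flies.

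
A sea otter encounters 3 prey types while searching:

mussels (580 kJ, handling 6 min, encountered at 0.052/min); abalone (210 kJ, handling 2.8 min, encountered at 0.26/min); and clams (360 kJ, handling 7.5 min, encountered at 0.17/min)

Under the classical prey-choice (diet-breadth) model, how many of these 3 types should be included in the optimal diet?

3

Rank by E/h (kJ/min): mussels 96.7, abalone 75, clams 48. Include each in turn until the next type's E/h falls below the running intake rate.
Rate on top 1: 22.99. abalone: 75 > 22.99 → include.
Rate on top 2: 41.55. clams: 48 > 41.55 → include.
Optimal diet: mussels, abalone, clams — 3 of 3 types.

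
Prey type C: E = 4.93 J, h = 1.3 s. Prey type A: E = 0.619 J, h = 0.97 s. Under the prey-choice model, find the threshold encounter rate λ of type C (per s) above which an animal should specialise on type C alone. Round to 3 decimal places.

0.156 per s

The zero-one rule: include type A iff E₂/h₂ > λE₁/(1+λh₁). Equality gives the switch point.
λE₁h₂ = E₂ + λE₂h₁ ⇒ λ = E₂/(E₁h₂ − E₂h₁) = 0.619/(4.782 − 0.8047) = 0.1556 per s.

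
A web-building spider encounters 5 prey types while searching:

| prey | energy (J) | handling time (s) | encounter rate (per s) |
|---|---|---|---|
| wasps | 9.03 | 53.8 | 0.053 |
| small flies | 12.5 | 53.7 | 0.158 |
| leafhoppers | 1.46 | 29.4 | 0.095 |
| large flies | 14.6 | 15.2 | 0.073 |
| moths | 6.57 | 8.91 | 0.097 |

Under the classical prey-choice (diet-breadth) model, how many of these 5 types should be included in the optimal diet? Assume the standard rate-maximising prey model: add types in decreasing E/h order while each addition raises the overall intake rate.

2

E/h in descending order: large flies 0.961, moths 0.737, small flies 0.233, wasps 0.168, leafhoppers 0.0497 J/s. The optimal diet is the largest prefix of this list for which every included type satisfies E_i/h_i > R on the types above it.
Rate on top 1: 0.5052. moths: 0.737 > 0.5052 → include.
Rate on top 2: 0.5727. small flies: 0.233 < 0.5727 → exclude; stop.
Optimal diet: large flies, moths — 2 of 5 types.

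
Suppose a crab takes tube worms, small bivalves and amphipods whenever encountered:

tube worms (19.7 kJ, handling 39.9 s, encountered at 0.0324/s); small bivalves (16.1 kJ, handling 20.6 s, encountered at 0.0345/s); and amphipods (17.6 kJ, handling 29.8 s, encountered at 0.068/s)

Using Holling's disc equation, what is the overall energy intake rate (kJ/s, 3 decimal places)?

0.475 kJ/s

R = Σλ_iE_i / (1 + Σλ_ih_i)
Numerator: 0.0324×19.7 + 0.0345×16.1 + 0.068×17.6 = 2.391
Denominator: 1 + 0.0324×39.9 + 0.0345×20.6 + 0.068×29.8 = 5.03
R = 2.391/5.03 = 0.4753 kJ/s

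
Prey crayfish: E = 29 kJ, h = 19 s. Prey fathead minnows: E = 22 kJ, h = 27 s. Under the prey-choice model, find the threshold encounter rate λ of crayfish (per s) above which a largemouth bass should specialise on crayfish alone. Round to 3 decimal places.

The zero-one rule: include fathead minnows iff E₂/h₂ > λE₁/(1+λh₁). Equality gives the switch point.
λE₁h₂ = E₂ + λE₂h₁ ⇒ λ = E₂/(E₁h₂ − E₂h₁) = 22/(783 − 418) = 0.06027 per s.

0.060 per s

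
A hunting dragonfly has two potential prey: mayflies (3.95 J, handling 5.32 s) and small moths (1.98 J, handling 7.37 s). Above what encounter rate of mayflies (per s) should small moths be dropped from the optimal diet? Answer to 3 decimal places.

The zero-one rule: include small moths iff E₂/h₂ > λE₁/(1+λh₁). Equality gives the switch point.
λE₁h₂ = E₂ + λE₂h₁ ⇒ λ = E₂/(E₁h₂ − E₂h₁) = 1.98/(29.11 − 10.53) = 0.1066 per s.

0.107 per s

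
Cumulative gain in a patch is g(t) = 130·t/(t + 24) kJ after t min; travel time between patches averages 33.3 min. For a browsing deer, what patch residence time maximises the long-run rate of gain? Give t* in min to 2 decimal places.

28.27 min

Maximise g(t)/(T+t): set derivative to zero → g'(t)(T+t) = g(t).
g'(t) = 130·24/(t + 24)². Setting 130·24/(t+24)² = 130t/[(t+24)(33.3+t)] gives 24(33.3+t) = t(t+24), so t² = 24×33.3 = 799.2.
t* = √799.2 = 28.27 min.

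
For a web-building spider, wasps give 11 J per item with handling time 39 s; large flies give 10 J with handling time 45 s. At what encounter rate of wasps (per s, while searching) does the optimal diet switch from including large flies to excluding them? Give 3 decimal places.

The zero-one rule: include large flies iff E₂/h₂ > λE₁/(1+λh₁). Equality gives the switch point.
λE₁h₂ = E₂ + λE₂h₁ ⇒ λ = E₂/(E₁h₂ − E₂h₁) = 10/(495 − 390) = 0.09524 per s.

0.095 per s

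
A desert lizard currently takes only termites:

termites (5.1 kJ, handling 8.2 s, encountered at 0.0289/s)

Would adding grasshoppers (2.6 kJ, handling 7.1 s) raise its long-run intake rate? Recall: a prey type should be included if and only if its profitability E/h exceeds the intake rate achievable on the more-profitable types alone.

Intake rate on the current diet: R = (0.0289×5.1) / (1 + 0.0289×8.2) = 0.1474/1.237 = 0.1192 kJ/s.
Profitability of grasshoppers: 2.6/7.1 = 0.3662 kJ/s.
0.3662 > 0.1192, so adding grasshoppers raises the average — include it.

Yes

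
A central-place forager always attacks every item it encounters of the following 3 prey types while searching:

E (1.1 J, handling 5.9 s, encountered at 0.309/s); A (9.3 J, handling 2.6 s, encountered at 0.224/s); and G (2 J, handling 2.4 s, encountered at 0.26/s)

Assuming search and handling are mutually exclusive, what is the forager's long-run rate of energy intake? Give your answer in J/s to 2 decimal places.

Energy encountered per unit search time: 0.309×1.1 + 0.224×9.3 + 0.26×2 = 2.943 J/s.
Handling time per unit search time: 0.309×5.9 + 0.224×2.6 + 0.26×2.4 = 3.03.
Rate = 2.943/(1 + 3.03) = 0.7304 J/s.

0.73 J/s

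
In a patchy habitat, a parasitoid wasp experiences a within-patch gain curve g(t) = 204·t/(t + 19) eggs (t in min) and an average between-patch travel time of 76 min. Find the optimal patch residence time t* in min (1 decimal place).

Maximise g(t)/(T+t): set derivative to zero → g'(t)(T+t) = g(t).
g'(t) = 204·19/(t + 19)². Setting 204·19/(t+19)² = 204t/[(t+19)(76+t)] gives 19(76+t) = t(t+19), so t² = 19×76 = 1444.
t* = √1444 = 38 min.

38.0 min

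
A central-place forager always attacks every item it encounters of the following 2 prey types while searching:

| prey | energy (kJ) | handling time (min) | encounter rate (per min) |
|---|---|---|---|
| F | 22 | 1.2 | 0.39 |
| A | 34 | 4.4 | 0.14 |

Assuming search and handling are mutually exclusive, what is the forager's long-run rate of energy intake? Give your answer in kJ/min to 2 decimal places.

R = Σλ_iE_i / (1 + Σλ_ih_i)
Numerator: 0.39×22 + 0.14×34 = 13.34
Denominator: 1 + 0.39×1.2 + 0.14×4.4 = 2.084
R = 13.34/2.084 = 6.401 kJ/min

6.40 kJ/min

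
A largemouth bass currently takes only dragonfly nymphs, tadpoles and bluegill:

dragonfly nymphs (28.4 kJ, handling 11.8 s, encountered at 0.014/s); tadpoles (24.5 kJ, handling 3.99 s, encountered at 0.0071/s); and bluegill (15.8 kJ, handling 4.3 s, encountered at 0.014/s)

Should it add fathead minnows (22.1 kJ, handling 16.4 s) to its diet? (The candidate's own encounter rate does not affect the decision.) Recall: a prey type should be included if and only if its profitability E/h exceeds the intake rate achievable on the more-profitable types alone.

Current rate: (0.014×28.4 + 0.0071×24.5 + 0.014×15.8)/(1 + 0.014×11.8 + 0.0071×3.99 + 0.014×4.3) = 0.6323 kJ/s.
Profitability of fathead minnows: 22.1/16.4 = 1.348 kJ/s.
Since 1.348 > R, including fathead minnows increases the long-run rate.

Yes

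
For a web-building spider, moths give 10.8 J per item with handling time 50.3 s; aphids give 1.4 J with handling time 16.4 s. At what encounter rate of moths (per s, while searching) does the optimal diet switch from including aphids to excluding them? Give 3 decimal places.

0.013 per s

The zero-one rule: include aphids iff E₂/h₂ > λE₁/(1+λh₁). Equality gives the switch point.
λE₁h₂ = E₂ + λE₂h₁ ⇒ λ = E₂/(E₁h₂ − E₂h₁) = 1.4/(177.1 − 70.42) = 0.01312 per s.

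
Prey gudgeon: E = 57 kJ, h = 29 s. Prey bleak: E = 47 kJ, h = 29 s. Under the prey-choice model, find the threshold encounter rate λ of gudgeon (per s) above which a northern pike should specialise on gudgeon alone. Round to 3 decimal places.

At the threshold, the rate on gudgeon alone equals the profitability of bleak: λ·57/(1 + λ·29) = 47/29 = 1.621.
Rearranging, λ(57 − 1.621×29) = 1.621, so λ = 1.621/10 = 0.1621 per s.

0.162 per s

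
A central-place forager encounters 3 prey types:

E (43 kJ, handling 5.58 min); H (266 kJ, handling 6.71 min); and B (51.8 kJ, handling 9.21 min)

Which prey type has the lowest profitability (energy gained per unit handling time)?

In descending order of E/h:
H: 266/6.71 = 39.6 kJ/min
E: 43/5.58 = 7.71 kJ/min
B: 51.8/9.21 = 5.62 kJ/min

B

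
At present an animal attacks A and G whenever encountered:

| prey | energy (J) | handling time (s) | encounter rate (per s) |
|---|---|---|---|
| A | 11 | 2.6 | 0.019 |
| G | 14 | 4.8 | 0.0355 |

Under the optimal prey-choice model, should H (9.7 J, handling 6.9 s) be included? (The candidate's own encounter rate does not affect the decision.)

Yes

On A and G alone, R = ΣλE/(1+Σλh) = 0.706/1.22 = 0.5788 J/s.
H: E/h = 9.7/6.9 = 1.406 J/s.
Since 1.406 > R, including H increases the long-run rate.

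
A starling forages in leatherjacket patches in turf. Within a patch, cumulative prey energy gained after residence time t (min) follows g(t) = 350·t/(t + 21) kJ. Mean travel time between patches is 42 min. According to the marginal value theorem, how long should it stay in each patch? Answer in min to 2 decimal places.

29.70 min

By the marginal value theorem, leave when the instantaneous gain rate g'(t) equals the habitat-wide average g(t)/(T + t).
g'(t) = 350·21/(t + 21)². Setting 350·21/(t+21)² = 350t/[(t+21)(42+t)] gives 21(42+t) = t(t+21), so t² = 21×42 = 882.
t* = √882 = 29.7 min.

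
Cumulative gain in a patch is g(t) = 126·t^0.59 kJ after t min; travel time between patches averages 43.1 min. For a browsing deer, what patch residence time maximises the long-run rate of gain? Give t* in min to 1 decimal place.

62.0 min

Optimal t* satisfies g'(t*) = g(t*)/(T + t*).
g'(t) = 0.59·126·t^-0.41. Setting 0.59·126·t^-0.41 = 126·t^0.59/(43.1+t) gives 0.59(43.1+t) = t, so 0.41·t = 0.59×43.1.
t* = 0.59×43.1/0.41 = 62.02 min.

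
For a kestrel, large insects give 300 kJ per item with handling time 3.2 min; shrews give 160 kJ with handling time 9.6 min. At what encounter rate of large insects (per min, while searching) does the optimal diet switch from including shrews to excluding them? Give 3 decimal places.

0.068 per min

Drop shrews once their profitability E₂/h₂ falls below the rate achievable on large insects alone: E₂/h₂ = λE₁/(1 + λh₁).
Solve for λ: λE₁h₂ = E₂(1 + λh₁) → λ(E₁h₂ − E₂h₁) = E₂ → λ = E₂/(E₁h₂ − E₂h₁).
λ = 160/(300×9.6 − 160×3.2) = 160/2368 = 0.06757 per min.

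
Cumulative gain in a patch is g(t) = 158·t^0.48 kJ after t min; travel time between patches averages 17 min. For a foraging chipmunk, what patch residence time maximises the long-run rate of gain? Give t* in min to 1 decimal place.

15.7 min

Maximise g(t)/(T+t): set derivative to zero → g'(t)(T+t) = g(t).
g'(t) = 0.48·158·t^-0.52. Setting 0.48·158·t^-0.52 = 158·t^0.48/(17+t) gives 0.48(17+t) = t, so 0.52·t = 0.48×17.
t* = 0.48×17/0.52 = 15.69 min.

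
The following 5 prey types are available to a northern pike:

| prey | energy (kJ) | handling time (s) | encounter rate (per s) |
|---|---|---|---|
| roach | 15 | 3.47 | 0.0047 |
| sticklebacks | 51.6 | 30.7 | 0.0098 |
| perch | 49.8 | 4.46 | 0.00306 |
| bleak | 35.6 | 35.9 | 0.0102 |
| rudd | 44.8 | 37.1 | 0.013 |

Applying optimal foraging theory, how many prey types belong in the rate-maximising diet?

E/h in descending order: perch 11.2, roach 4.32, sticklebacks 1.68, rudd 1.21, bleak 0.992 kJ/s. The optimal diet is the largest prefix of this list for which every included type satisfies E_i/h_i > R on the types above it.
Rate on top 1: 0.1503. roach: 4.32 > 0.1503 → include.
Rate on top 2: 0.2164. sticklebacks: 1.68 > 0.2164 → include.
Rate on top 3: 0.5475. rudd: 1.21 > 0.5475 → include.
Rate on top 4: 0.723. bleak: 0.992 > 0.723 → include.
Optimal diet: perch, roach, sticklebacks, rudd, bleak — 5 of 5 types.

5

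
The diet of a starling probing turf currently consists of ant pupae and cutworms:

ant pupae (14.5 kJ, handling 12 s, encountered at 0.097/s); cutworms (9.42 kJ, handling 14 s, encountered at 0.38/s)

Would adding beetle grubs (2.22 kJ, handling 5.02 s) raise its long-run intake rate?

No

Intake rate on the current diet: R = (0.097×14.5 + 0.38×9.42) / (1 + 0.097×12 + 0.38×14) = 4.986/7.484 = 0.6662 kJ/s.
beetle grubs: E/h = 2.22/5.02 = 0.4422 kJ/s.
Since 0.4422 < R, time spent handling beetle grubs is better spent searching.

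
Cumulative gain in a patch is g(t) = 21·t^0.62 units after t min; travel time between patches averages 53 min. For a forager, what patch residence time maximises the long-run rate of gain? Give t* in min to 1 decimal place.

By the marginal value theorem, leave when the instantaneous gain rate g'(t) equals the habitat-wide average g(t)/(T + t).
g'(t) = 0.62·21·t^-0.38. Setting 0.62·21·t^-0.38 = 21·t^0.62/(53+t) gives 0.62(53+t) = t, so 0.38·t = 0.62×53.
t* = 0.62×53/0.38 = 86.47 min.

86.5 min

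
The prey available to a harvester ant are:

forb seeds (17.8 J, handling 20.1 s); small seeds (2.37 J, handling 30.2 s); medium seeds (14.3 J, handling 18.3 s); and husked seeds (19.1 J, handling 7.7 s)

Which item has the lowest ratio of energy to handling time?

small seeds

Profitability E/h (J/s): forb seeds = 17.8/20.1 = 0.886, small seeds = 2.37/30.2 = 0.0785, medium seeds = 14.3/18.3 = 0.781, husked seeds = 19.1/7.7 = 2.48.
Ranked: husked seeds > forb seeds > medium seeds > small seeds.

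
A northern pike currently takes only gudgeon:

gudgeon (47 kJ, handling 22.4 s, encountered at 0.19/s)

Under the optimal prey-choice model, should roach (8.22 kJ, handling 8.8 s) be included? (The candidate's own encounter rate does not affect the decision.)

Intake rate on the current diet: R = (0.19×47) / (1 + 0.19×22.4) = 8.93/5.256 = 1.699 kJ/s.
Profitability of roach: 8.22/8.8 = 0.9341 kJ/s.
0.9341 < 1.699, so adding roach would lower the average — exclude it.

No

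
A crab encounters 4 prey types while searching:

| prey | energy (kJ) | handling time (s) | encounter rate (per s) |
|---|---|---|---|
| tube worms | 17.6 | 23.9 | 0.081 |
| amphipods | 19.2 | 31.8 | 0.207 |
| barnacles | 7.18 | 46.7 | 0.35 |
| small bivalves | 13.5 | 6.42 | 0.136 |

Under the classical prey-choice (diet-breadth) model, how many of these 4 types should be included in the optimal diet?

1

Profitabilities (E/h, kJ/s): small bivalves 2.1, tube worms 0.736, amphipods 0.604, barnacles 0.154. Add prey in this order while the next type's profitability exceeds the intake rate on those already taken.
Rate on top 1: 0.9802. tube worms: 0.736 < 0.9802 → exclude; stop.
Optimal diet: small bivalves — 1 of 4 types.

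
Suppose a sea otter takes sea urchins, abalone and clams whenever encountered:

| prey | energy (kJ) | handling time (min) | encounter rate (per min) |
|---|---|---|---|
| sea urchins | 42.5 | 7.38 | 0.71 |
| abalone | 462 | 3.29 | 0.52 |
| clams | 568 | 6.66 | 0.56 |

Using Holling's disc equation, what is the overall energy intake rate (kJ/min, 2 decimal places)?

50.38 kJ/min

R = Σλ_iE_i / (1 + Σλ_ih_i)
Numerator: 0.71×42.5 + 0.52×462 + 0.56×568 = 588.5
Denominator: 1 + 0.71×7.38 + 0.52×3.29 + 0.56×6.66 = 11.68
R = 588.5/11.68 = 50.38 kJ/min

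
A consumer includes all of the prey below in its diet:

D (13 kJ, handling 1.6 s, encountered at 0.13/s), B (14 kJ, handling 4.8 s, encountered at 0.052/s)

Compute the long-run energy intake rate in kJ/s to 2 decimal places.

1.66 kJ/s

R = (0.13×13 + 0.052×14) / (1 + 0.13×1.6 + 0.052×4.8) = 2.418/1.458 = 1.659 kJ/s.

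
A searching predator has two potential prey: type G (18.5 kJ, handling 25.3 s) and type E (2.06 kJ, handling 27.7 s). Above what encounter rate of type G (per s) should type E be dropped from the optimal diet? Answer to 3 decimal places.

The zero-one rule: include type E iff E₂/h₂ > λE₁/(1+λh₁). Equality gives the switch point.
λE₁h₂ = E₂ + λE₂h₁ ⇒ λ = E₂/(E₁h₂ − E₂h₁) = 2.06/(512.4 − 52.12) = 0.004475 per s.

0.004 per s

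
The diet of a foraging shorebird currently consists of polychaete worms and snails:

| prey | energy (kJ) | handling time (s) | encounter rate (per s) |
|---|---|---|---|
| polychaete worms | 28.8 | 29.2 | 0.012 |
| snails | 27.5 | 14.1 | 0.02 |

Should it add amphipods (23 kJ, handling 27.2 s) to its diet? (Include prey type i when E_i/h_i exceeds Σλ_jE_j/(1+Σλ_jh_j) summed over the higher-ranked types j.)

Intake rate on the current diet: R = (0.012×28.8 + 0.02×27.5) / (1 + 0.012×29.2 + 0.02×14.1) = 0.8956/1.632 = 0.5486 kJ/s.
Profitability of amphipods: 23/27.2 = 0.8456 kJ/s.
0.8456 > 0.5486, so adding amphipods raises the average — include it.

Yes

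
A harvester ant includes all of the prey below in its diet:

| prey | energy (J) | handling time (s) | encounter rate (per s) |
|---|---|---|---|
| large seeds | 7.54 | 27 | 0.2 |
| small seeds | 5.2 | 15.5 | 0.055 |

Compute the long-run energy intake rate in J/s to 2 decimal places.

0.25 J/s

R = (0.2×7.54 + 0.055×5.2) / (1 + 0.2×27 + 0.055×15.5) = 1.794/7.253 = 0.2474 J/s.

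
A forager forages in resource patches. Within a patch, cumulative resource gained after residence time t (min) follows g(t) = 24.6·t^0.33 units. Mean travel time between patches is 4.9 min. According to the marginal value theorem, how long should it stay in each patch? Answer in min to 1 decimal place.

By the marginal value theorem, leave when the instantaneous gain rate g'(t) equals the habitat-wide average g(t)/(T + t).
g'(t) = 0.33·24.6·t^-0.67. Setting 0.33·24.6·t^-0.67 = 24.6·t^0.33/(4.9+t) gives 0.33(4.9+t) = t, so 0.67·t = 0.33×4.9.
t* = 0.33×4.9/0.67 = 2.413 min.

2.4 min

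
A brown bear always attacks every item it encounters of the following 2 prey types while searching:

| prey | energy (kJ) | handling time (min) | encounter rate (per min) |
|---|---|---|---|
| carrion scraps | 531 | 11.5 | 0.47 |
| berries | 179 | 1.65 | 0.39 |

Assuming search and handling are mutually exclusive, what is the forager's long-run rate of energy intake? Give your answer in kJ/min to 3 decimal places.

45.312 kJ/min

R = (0.47×531 + 0.39×179) / (1 + 0.47×11.5 + 0.39×1.65) = 319.4/7.048 = 45.31 kJ/min.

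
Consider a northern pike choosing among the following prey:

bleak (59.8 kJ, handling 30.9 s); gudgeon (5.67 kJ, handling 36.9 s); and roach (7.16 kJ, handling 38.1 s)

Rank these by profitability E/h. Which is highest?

Profitability E/h (kJ/s): bleak = 59.8/30.9 = 1.94, gudgeon = 5.67/36.9 = 0.154, roach = 7.16/38.1 = 0.188.
Ranked: bleak > roach > gudgeon.

bleak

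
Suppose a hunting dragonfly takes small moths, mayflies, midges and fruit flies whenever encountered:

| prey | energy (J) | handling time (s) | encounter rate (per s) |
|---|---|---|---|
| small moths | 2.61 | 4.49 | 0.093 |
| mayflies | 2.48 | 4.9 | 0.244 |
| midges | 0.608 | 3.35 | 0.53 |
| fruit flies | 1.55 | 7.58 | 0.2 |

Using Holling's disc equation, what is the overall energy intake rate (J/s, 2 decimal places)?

0.25 J/s

R = Σλ_iE_i / (1 + Σλ_ih_i)
Numerator: 0.093×2.61 + 0.244×2.48 + 0.53×0.608 + 0.2×1.55 = 1.48
Denominator: 1 + 0.093×4.49 + 0.244×4.9 + 0.53×3.35 + 0.2×7.58 = 5.905
R = 1.48/5.905 = 0.2507 J/s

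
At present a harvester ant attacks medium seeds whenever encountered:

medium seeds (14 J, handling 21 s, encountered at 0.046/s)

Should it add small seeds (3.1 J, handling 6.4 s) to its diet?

Yes

On medium seeds alone, R = ΣλE/(1+Σλh) = 0.644/1.966 = 0.3276 J/s.
small seeds: E/h = 3.1/6.4 = 0.4844 J/s.
0.4844 > 0.3276, so adding small seeds raises the average — include it.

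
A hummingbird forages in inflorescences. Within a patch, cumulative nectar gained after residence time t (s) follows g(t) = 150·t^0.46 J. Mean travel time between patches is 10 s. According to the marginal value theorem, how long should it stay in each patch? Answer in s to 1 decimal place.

By the marginal value theorem, leave when the instantaneous gain rate g'(t) equals the habitat-wide average g(t)/(T + t).
g'(t) = 0.46·150·t^-0.54. Setting 0.46·150·t^-0.54 = 150·t^0.46/(10+t) gives 0.46(10+t) = t, so 0.54·t = 0.46×10.
t* = 0.46×10/0.54 = 8.519 s.

8.5 s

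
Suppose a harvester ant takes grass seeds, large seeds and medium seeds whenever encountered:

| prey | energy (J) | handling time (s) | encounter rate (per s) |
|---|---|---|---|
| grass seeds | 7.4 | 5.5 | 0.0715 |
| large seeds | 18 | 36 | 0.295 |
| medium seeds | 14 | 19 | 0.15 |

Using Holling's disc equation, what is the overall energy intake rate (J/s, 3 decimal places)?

0.534 J/s

R = Σλ_iE_i / (1 + Σλ_ih_i)
Numerator: 0.0715×7.4 + 0.295×18 + 0.15×14 = 7.939
Denominator: 1 + 0.0715×5.5 + 0.295×36 + 0.15×19 = 14.86
R = 7.939/14.86 = 0.5341 J/s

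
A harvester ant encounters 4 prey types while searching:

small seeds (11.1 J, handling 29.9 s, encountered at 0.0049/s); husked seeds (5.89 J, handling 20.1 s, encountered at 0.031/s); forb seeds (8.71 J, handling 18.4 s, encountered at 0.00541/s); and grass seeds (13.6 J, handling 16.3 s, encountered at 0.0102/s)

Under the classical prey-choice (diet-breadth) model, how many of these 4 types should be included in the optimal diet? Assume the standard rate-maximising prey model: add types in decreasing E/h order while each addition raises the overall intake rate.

4

E/h in descending order: grass seeds 0.834, forb seeds 0.473, small seeds 0.371, husked seeds 0.293 J/s. The optimal diet is the largest prefix of this list for which every included type satisfies E_i/h_i > R on the types above it.
Rate on top 1: 0.1189. forb seeds: 0.473 > 0.1189 → include.
Rate on top 2: 0.1468. small seeds: 0.371 > 0.1468 → include.
Rate on top 3: 0.1701. husked seeds: 0.293 > 0.1701 → include.
Optimal diet: grass seeds, forb seeds, small seeds, husked seeds — 4 of 4 types.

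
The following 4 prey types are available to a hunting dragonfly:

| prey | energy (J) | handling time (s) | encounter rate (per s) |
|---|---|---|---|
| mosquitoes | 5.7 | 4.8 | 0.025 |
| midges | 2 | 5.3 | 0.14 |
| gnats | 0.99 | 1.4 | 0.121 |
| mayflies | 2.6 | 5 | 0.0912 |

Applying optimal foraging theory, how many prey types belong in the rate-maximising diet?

E/h in descending order: mosquitoes 1.19, gnats 0.707, mayflies 0.52, midges 0.377 J/s. The optimal diet is the largest prefix of this list for which every included type satisfies E_i/h_i > R on the types above it.
Rate on top 1: 0.1272. gnats: 0.707 > 0.1272 → include.
Rate on top 2: 0.2034. mayflies: 0.52 > 0.2034 → include.
Rate on top 3: 0.2861. midges: 0.377 > 0.2861 → include.
Optimal diet: mosquitoes, gnats, mayflies, midges — 4 of 4 types.

4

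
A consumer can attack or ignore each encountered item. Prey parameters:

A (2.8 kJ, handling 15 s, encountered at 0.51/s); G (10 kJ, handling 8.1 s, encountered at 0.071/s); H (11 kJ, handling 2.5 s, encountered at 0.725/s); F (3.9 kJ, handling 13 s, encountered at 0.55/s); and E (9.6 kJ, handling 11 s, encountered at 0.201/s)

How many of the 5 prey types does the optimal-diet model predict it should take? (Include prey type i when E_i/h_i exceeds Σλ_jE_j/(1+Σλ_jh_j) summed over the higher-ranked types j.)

Rank by E/h (kJ/s): H 4.4, G 1.23, E 0.873, F 0.3, A 0.187. Include each in turn until the next type's E/h falls below the running intake rate.
Rate on top 1: 2.836. G: 1.23 < 2.836 → exclude; stop.
Optimal diet: H — 1 of 5 types.

1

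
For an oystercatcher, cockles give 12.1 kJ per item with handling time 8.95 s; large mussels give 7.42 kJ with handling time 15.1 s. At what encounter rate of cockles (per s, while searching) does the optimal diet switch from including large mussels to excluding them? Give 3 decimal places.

0.064 per s

Drop large mussels once their profitability E₂/h₂ falls below the rate achievable on cockles alone: E₂/h₂ = λE₁/(1 + λh₁).
Solve for λ: λE₁h₂ = E₂(1 + λh₁) → λ(E₁h₂ − E₂h₁) = E₂ → λ = E₂/(E₁h₂ − E₂h₁).
λ = 7.42/(12.1×15.1 − 7.42×8.95) = 7.42/116.3 = 0.0638 per s.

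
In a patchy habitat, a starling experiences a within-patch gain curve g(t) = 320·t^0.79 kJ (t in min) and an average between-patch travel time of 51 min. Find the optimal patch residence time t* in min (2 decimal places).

Optimal t* satisfies g'(t*) = g(t*)/(T + t*).
g'(t) = 0.79·320·t^-0.21. Setting 0.79·320·t^-0.21 = 320·t^0.79/(51+t) gives 0.79(51+t) = t, so 0.21·t = 0.79×51.
t* = 0.79×51/0.21 = 191.9 min.

191.86 min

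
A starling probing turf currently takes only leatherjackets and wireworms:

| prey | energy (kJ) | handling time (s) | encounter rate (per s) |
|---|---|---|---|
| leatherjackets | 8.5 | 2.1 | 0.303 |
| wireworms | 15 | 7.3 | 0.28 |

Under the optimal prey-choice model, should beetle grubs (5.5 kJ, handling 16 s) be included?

No

Intake rate on the current diet: R = (0.303×8.5 + 0.28×15) / (1 + 0.303×2.1 + 0.28×7.3) = 6.776/3.68 = 1.841 kJ/s.
Profitability of beetle grubs: 5.5/16 = 0.3438 kJ/s.
Since 0.3438 < R, time spent handling beetle grubs is better spent searching.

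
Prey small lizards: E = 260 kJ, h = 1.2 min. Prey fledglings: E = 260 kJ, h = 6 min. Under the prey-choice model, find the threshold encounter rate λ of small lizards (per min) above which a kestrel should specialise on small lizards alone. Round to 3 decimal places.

Drop fledglings once their profitability E₂/h₂ falls below the rate achievable on small lizards alone: E₂/h₂ = λE₁/(1 + λh₁).
Solve for λ: λE₁h₂ = E₂(1 + λh₁) → λ(E₁h₂ − E₂h₁) = E₂ → λ = E₂/(E₁h₂ − E₂h₁).
λ = 260/(260×6 − 260×1.2) = 260/1248 = 0.2083 per min.

0.208 per min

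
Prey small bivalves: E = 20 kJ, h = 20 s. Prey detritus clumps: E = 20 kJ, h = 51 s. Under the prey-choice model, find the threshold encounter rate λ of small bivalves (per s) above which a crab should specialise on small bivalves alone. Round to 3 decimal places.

0.032 per s

The zero-one rule: include detritus clumps iff E₂/h₂ > λE₁/(1+λh₁). Equality gives the switch point.
λE₁h₂ = E₂ + λE₂h₁ ⇒ λ = E₂/(E₁h₂ − E₂h₁) = 20/(1020 − 400) = 0.03226 per s.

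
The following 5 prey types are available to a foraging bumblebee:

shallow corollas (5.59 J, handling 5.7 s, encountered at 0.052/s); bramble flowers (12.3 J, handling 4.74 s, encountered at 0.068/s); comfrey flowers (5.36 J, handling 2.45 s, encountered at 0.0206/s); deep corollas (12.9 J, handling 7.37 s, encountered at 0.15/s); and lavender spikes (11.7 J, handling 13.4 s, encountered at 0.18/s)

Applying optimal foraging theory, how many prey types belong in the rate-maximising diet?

Profitabilities (E/h, J/s): bramble flowers 2.59, comfrey flowers 2.19, deep corollas 1.75, shallow corollas 0.981, lavender spikes 0.873. Add prey in this order while the next type's profitability exceeds the intake rate on those already taken.
Rate on top 1: 0.6325. comfrey flowers: 2.19 > 0.6325 → include.
Rate on top 2: 0.6897. deep corollas: 1.75 > 0.6897 → include.
Rate on top 3: 1.163. shallow corollas: 0.981 < 1.163 → exclude; stop.
Optimal diet: bramble flowers, comfrey flowers, deep corollas — 3 of 5 types.

3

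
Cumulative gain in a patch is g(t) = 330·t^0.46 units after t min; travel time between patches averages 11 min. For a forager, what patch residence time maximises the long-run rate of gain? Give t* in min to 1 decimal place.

Maximise g(t)/(T+t): set derivative to zero → g'(t)(T+t) = g(t).
g'(t) = 0.46·330·t^-0.54. Setting 0.46·330·t^-0.54 = 330·t^0.46/(11+t) gives 0.46(11+t) = t, so 0.54·t = 0.46×11.
t* = 0.46×11/0.54 = 9.37 min.

9.4 min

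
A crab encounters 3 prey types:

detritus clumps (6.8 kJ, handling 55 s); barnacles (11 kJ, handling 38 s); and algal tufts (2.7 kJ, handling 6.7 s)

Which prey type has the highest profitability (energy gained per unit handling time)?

Profitability E/h (kJ/s): detritus clumps = 6.8/55 = 0.124, barnacles = 11/38 = 0.289, algal tufts = 2.7/6.7 = 0.403.
Ranked: algal tufts > barnacles > detritus clumps.

algal tufts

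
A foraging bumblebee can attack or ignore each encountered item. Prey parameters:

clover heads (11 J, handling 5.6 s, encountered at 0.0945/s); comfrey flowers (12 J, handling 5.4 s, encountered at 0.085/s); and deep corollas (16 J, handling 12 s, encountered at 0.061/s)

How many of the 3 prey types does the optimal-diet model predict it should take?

3

Profitabilities (E/h, J/s): comfrey flowers 2.22, clover heads 1.96, deep corollas 1.33. Add prey in this order while the next type's profitability exceeds the intake rate on those already taken.
Rate on top 1: 0.6991. clover heads: 1.96 > 0.6991 → include.
Rate on top 2: 1.036. deep corollas: 1.33 > 1.036 → include.
Optimal diet: comfrey flowers, clover heads, deep corollas — 3 of 3 types.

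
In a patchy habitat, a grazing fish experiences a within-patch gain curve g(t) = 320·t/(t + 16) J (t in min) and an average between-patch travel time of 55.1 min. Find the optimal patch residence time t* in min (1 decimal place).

29.7 min

Optimal t* satisfies g'(t*) = g(t*)/(T + t*).
g'(t) = 320·16/(t + 16)². Setting 320·16/(t+16)² = 320t/[(t+16)(55.1+t)] gives 16(55.1+t) = t(t+16), so t² = 16×55.1 = 881.6.
t* = √881.6 = 29.69 min.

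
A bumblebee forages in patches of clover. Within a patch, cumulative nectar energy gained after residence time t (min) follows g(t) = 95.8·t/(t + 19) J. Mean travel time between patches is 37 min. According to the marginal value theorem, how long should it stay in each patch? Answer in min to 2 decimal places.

Maximise g(t)/(T+t): set derivative to zero → g'(t)(T+t) = g(t).
g'(t) = 95.8·19/(t + 19)². Setting 95.8·19/(t+19)² = 95.8t/[(t+19)(37+t)] gives 19(37+t) = t(t+19), so t² = 19×37 = 703.
t* = √703 = 26.51 min.

26.51 min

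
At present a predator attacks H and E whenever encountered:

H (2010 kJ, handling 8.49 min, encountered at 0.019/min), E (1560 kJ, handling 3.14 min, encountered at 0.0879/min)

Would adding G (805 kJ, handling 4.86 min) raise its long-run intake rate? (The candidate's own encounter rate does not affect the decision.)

Yes

On H and E alone, R = ΣλE/(1+Σλh) = 175.3/1.437 = 122 kJ/min.
G: E/h = 805/4.86 = 165.6 kJ/min.
Since 165.6 > R, including G increases the long-run rate.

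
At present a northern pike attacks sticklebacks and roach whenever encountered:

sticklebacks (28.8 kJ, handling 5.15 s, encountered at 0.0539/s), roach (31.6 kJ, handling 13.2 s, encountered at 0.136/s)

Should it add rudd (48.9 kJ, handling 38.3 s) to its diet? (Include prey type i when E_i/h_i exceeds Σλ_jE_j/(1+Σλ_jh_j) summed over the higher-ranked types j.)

On sticklebacks and roach alone, R = ΣλE/(1+Σλh) = 5.85/3.073 = 1.904 kJ/s.
Profitability of rudd: 48.9/38.3 = 1.277 kJ/s.
1.277 < 1.904, so adding rudd would lower the average — exclude it.

No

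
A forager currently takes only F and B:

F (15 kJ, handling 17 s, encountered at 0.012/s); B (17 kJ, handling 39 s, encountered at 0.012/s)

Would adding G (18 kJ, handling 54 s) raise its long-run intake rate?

Yes

Current rate: (0.012×15 + 0.012×17)/(1 + 0.012×17 + 0.012×39) = 0.2297 kJ/s.
Profitability of G: 18/54 = 0.3333 kJ/s.
0.3333 > 0.2297, so adding G raises the average — include it.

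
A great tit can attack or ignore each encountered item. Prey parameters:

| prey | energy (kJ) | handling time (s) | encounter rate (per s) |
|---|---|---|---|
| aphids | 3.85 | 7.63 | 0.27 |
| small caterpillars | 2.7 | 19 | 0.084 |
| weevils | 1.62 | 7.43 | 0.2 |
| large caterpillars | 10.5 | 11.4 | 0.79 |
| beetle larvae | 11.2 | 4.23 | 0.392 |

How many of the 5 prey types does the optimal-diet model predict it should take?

1

Profitabilities (E/h, kJ/s): beetle larvae 2.65, large caterpillars 0.921, aphids 0.505, weevils 0.218, small caterpillars 0.142. Add prey in this order while the next type's profitability exceeds the intake rate on those already taken.
Rate on top 1: 1.652. large caterpillars: 0.921 < 1.652 → exclude; stop.
Optimal diet: beetle larvae — 1 of 5 types.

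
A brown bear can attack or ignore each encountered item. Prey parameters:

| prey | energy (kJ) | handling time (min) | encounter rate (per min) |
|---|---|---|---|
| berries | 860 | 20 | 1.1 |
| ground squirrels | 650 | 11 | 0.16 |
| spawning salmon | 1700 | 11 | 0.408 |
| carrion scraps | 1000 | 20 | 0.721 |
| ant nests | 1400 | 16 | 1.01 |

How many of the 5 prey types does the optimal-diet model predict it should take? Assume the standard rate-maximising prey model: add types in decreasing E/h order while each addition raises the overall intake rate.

1

E/h in descending order: spawning salmon 155, ant nests 87.5, ground squirrels 59.1, carrion scraps 50, berries 43 kJ/min. The optimal diet is the largest prefix of this list for which every included type satisfies E_i/h_i > R on the types above it.
Rate on top 1: 126.4. ant nests: 87.5 < 126.4 → exclude; stop.
Optimal diet: spawning salmon — 1 of 5 types.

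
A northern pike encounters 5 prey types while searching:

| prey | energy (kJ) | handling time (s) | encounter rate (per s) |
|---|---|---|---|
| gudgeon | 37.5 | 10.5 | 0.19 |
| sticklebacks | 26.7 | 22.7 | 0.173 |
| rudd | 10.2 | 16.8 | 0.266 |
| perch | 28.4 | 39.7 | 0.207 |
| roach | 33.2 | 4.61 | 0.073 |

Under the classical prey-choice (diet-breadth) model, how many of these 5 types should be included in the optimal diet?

Rank by E/h (kJ/s): roach 7.2, gudgeon 3.57, sticklebacks 1.18, perch 0.715, rudd 0.607. Include each in turn until the next type's E/h falls below the running intake rate.
Rate on top 1: 1.813. gudgeon: 3.57 > 1.813 → include.
Rate on top 2: 2.866. sticklebacks: 1.18 < 2.866 → exclude; stop.
Optimal diet: roach, gudgeon — 2 of 5 types.

2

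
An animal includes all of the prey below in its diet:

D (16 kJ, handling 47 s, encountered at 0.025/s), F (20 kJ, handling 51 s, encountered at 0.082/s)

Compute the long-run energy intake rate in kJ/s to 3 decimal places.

0.321 kJ/s

Energy encountered per unit search time: 0.025×16 + 0.082×20 = 2.04 kJ/s.
Handling time per unit search time: 0.025×47 + 0.082×51 = 5.357.
Rate = 2.04/(1 + 5.357) = 0.3209 kJ/s.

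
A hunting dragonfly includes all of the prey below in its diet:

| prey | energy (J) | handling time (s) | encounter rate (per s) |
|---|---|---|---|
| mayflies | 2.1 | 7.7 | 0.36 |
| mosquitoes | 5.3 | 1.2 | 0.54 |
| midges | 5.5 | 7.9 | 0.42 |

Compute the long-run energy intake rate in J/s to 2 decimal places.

0.77 J/s

R = Σλ_iE_i / (1 + Σλ_ih_i)
Numerator: 0.36×2.1 + 0.54×5.3 + 0.42×5.5 = 5.928
Denominator: 1 + 0.36×7.7 + 0.54×1.2 + 0.42×7.9 = 7.738
R = 5.928/7.738 = 0.7661 J/s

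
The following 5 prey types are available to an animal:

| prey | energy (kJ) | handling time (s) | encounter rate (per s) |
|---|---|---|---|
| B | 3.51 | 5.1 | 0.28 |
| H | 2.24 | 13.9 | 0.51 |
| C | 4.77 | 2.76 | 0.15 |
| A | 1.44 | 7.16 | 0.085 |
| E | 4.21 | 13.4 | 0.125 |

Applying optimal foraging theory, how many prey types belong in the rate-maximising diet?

Profitabilities (E/h, kJ/s): C 1.73, B 0.688, E 0.314, A 0.201, H 0.161. Add prey in this order while the next type's profitability exceeds the intake rate on those already taken.
Rate on top 1: 0.506. B: 0.688 > 0.506 → include.
Rate on top 2: 0.5976. E: 0.314 < 0.5976 → exclude; stop.
Optimal diet: C, B — 2 of 5 types.

2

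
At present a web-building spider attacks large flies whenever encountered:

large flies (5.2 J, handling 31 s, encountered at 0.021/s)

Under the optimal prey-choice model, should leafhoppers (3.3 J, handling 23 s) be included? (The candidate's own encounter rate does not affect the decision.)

On large flies alone, R = ΣλE/(1+Σλh) = 0.1092/1.651 = 0.06614 J/s.
Profitability of leafhoppers: 3.3/23 = 0.1435 J/s.
Since 0.1435 > R, including leafhoppers increases the long-run rate.

Yes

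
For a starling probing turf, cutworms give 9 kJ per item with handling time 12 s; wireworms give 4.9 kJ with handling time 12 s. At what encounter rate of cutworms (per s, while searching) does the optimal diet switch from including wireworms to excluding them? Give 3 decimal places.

At the threshold, the rate on cutworms alone equals the profitability of wireworms: λ·9/(1 + λ·12) = 4.9/12 = 0.4083.
Rearranging, λ(9 − 0.4083×12) = 0.4083, so λ = 0.4083/4.1 = 0.09959 per s.

0.100 per s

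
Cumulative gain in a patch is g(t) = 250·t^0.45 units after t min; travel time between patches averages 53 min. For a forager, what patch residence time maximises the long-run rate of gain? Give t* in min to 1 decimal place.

Maximise g(t)/(T+t): set derivative to zero → g'(t)(T+t) = g(t).
g'(t) = 0.45·250·t^-0.55. Setting 0.45·250·t^-0.55 = 250·t^0.45/(53+t) gives 0.45(53+t) = t, so 0.55·t = 0.45×53.
t* = 0.45×53/0.55 = 43.36 min.

43.4 min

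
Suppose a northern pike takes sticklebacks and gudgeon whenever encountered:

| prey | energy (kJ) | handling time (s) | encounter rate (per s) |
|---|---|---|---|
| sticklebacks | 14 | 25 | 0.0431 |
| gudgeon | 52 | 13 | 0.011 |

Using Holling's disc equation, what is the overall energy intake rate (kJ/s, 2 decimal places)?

Energy encountered per unit search time: 0.0431×14 + 0.011×52 = 1.175 kJ/s.
Handling time per unit search time: 0.0431×25 + 0.011×13 = 1.22.
Rate = 1.175/(1 + 1.22) = 0.5293 kJ/s.

0.53 kJ/s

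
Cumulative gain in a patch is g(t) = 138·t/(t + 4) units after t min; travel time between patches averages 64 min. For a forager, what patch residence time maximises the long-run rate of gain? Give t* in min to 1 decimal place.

16.0 min

Maximise g(t)/(T+t): set derivative to zero → g'(t)(T+t) = g(t).
g'(t) = 138·4/(t + 4)². Setting 138·4/(t+4)² = 138t/[(t+4)(64+t)] gives 4(64+t) = t(t+4), so t² = 4×64 = 256.
t* = √256 = 16 min.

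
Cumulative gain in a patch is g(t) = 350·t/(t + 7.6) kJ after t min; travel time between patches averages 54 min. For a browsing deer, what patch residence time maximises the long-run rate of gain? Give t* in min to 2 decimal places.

20.26 min

Maximise g(t)/(T+t): set derivative to zero → g'(t)(T+t) = g(t).
g'(t) = 350·7.6/(t + 7.6)². Setting 350·7.6/(t+7.6)² = 350t/[(t+7.6)(54+t)] gives 7.6(54+t) = t(t+7.6), so t² = 7.6×54 = 410.4.
t* = √410.4 = 20.26 min.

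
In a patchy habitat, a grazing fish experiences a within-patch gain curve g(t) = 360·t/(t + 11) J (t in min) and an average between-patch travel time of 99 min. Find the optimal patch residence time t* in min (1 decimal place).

33.0 min

Optimal t* satisfies g'(t*) = g(t*)/(T + t*).
g'(t) = 360·11/(t + 11)². Setting 360·11/(t+11)² = 360t/[(t+11)(99+t)] gives 11(99+t) = t(t+11), so t² = 11×99 = 1089.
t* = √1089 = 33 min.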